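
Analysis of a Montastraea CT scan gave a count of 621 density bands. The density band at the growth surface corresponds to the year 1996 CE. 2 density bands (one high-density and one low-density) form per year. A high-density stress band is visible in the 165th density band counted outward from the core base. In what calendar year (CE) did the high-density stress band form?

621 − 165 = 456 density bands lie beyond the high-density stress band toward the growth surface.
Dividing by 2 density bands per year: 456 / 2 = 228 years.
The density band at the growth surface is 1996 CE, so the high-density stress band dates to 1996 − 228 = 1768 CE.

1768 CE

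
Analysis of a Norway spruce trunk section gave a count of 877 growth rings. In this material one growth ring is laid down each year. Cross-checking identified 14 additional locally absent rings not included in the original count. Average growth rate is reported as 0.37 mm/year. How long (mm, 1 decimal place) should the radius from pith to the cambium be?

329.7 mm

Correcting the raw count gives 877 + 14 = 891 true growth rings.
891 years at 0.37 mm/year gives 0.37 × 891 = 329.7 mm.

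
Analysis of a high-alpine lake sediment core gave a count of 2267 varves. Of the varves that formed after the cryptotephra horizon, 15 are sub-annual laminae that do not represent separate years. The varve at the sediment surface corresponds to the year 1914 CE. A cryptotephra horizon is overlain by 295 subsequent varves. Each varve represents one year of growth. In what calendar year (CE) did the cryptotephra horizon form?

295 varves formed after the cryptotephra horizon.
Excluding 15 false varves: 295 − 15 = 280.
The varve at the sediment surface is 1914 CE, so the cryptotephra horizon dates to 1914 − 280 = 1634 CE.

1634 CE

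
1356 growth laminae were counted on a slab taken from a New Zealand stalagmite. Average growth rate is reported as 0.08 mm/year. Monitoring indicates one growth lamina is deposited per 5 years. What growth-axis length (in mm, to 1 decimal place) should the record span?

1356 growth laminae at 5 years each span 1356 × 5 = 6780 years.
Length ≈ 0.08 × 6780 = 542.4 mm.

542.4 mm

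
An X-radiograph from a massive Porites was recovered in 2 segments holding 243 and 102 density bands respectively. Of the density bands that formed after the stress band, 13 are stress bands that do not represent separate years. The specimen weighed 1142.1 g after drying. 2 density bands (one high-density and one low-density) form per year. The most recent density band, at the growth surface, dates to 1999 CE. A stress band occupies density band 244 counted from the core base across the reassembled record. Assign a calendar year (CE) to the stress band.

Total density bands = 243 + 102 = 345.
345 − 244 = 101 density bands lie beyond the stress band toward the growth surface.
101 − 13 false = 88 true density bands after the stress band.
Dividing by 2 density bands per year: 88 / 2 = 44 years.
1999 − 44 = 1955 CE.

1955 CE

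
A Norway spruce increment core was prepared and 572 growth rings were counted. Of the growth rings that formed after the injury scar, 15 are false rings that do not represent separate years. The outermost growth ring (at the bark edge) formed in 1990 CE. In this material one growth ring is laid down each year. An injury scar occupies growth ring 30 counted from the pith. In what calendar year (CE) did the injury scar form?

1463 CE

The injury scar sits at growth ring 30 from the pith, so 572 − 30 = 542 growth rings formed after it.
Excluding 15 false growth rings: 542 − 15 = 527.
The growth ring at the bark edge is 1990 CE, so the injury scar dates to 1990 − 527 = 1463 CE.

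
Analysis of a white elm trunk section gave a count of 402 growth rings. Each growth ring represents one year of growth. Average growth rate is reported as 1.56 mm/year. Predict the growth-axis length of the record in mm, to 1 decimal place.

627.1 mm

402 years of growth are recorded.
Predicted length = 1.56 mm/year × 402 years = 627.1 mm.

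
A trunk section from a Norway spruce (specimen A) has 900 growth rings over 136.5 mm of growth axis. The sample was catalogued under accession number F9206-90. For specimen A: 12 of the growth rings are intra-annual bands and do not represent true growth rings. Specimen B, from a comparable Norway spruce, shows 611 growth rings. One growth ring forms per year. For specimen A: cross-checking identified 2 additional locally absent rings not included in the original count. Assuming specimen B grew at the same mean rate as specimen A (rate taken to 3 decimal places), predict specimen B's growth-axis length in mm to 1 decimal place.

Specimen A: true growth ring count = 900 − 12 + 2 = 890.
A: Extension rate ≈ 136.5 / 890 = 0.153 mm/yr.
Length of B = 0.153 × 611 = 93.5 mm.

93.5 mm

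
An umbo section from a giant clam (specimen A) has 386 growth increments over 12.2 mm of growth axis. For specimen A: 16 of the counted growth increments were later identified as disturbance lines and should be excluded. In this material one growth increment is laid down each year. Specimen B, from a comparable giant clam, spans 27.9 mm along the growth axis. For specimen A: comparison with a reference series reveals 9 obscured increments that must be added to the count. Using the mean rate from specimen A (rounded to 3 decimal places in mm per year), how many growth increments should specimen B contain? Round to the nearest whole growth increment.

Specimen A: correcting the raw count gives 386 − 16 + 9 = 379 true growth increments.
A: Mean rate = 12.2 mm / 379 years ≈ 0.032 mm per year.
Specimen B: 27.9 mm / 0.032 mm per year = 871.87 years ≈ 872 growth increments.

872 growth increments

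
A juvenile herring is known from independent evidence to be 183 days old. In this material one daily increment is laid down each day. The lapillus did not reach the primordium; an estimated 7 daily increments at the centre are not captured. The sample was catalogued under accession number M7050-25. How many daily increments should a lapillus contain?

Expected daily increments over 183 days: 183.
Less the 7 uncaptured daily increments: 183 − 7 = 176.

176 daily increments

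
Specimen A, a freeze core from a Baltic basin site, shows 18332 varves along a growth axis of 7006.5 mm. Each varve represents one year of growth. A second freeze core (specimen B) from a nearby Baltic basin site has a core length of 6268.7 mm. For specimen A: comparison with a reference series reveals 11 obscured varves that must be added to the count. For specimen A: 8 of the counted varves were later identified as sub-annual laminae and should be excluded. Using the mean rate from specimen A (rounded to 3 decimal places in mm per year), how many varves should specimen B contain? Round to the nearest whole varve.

16410 varves

Specimen A: correcting the raw count gives 18332 − 8 + 11 = 18335 true varves.
A: Mean rate = 7006.5 mm / 18335 years ≈ 0.382 mm/year.
For B, 6268.7 / 0.382 = 16410.21 years ≈ 16410 varves.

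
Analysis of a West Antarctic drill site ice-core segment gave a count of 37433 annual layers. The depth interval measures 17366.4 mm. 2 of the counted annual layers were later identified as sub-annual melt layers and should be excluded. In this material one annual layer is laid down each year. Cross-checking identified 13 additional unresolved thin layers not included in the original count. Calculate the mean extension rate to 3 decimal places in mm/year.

Adjusted count: 37433 − 2 + 13 = 37444 annual layers.
17366.4 mm over 37444 years gives 17366.4 / 37444 ≈ 0.464 mm/year.

0.464 mm/year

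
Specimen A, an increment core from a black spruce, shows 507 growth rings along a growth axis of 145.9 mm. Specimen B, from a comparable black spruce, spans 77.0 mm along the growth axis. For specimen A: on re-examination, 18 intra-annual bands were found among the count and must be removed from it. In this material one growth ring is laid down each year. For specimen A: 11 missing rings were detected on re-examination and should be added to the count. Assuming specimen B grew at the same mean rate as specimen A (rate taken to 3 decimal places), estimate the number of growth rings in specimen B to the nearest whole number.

264 growth rings

Specimen A: adjusted count: 507 − 18 + 11 = 500 growth rings.
A: 145.9 mm over 500 years gives 145.9 / 500 ≈ 0.292 mm/year.
Specimen B: 77.0 mm / 0.292 mm per year = 263.70 years ≈ 264 growth rings.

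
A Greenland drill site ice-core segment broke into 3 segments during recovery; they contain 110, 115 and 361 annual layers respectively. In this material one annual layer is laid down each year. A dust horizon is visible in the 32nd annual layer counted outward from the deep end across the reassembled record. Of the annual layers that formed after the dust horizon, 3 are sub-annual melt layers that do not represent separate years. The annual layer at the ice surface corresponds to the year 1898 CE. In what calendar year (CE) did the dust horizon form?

Total annual layers = 110 + 115 + 361 = 586.
Between annual layer 32 and the ice surface there are 586 − 32 = 554 annual layers.
554 − 3 false = 551 true annual layers after the dust horizon.
Counting back 551 years from 1898 CE places the dust horizon in 1898 − 551 = 1347 CE.

1347 CE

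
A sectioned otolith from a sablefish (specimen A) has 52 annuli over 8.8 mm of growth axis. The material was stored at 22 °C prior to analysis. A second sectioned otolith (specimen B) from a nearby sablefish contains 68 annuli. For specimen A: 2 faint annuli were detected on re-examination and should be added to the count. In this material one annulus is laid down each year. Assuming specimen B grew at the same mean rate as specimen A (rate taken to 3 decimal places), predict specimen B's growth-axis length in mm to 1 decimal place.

11.1 mm

Specimen A: correcting the raw count gives 52 + 2 = 54 true annuli.
A: 8.8 mm over 54 years gives 8.8 / 54 ≈ 0.163 mm/year.
Length of B = 0.163 × 68 = 11.1 mm.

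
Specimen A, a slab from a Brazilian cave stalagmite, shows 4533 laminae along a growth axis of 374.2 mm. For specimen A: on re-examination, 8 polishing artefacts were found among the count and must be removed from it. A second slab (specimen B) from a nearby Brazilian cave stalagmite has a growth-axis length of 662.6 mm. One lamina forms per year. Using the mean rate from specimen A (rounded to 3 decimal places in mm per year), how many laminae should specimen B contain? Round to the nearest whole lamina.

Specimen A: after corrections the count is 4533 − 8 = 4525 laminae.
A: 374.2 mm over 4525 years gives 374.2 / 4525 ≈ 0.083 mm per year.
B spans 662.6 / 0.083 = 7983.13 years ≈ 7983 laminae.

7983 laminae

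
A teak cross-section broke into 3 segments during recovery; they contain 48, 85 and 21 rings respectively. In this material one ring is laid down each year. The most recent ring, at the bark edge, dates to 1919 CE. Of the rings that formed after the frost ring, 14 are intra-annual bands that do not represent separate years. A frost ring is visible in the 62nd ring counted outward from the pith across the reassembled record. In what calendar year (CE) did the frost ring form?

1841 CE

Total rings = 48 + 85 + 21 = 154.
The frost ring sits at ring 62 from the pith, so 154 − 62 = 92 rings formed after it.
Removing the 14 false rings leaves 92 − 14 = 78 true rings beyond the frost ring.
1919 − 78 = 1841 CE.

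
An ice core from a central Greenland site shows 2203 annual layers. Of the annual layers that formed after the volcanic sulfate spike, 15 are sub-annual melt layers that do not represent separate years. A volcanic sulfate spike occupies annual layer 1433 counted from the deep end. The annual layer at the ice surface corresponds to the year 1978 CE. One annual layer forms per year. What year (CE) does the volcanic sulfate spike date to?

1223 CE

2203 − 1433 = 770 annual layers lie beyond the volcanic sulfate spike toward the ice surface.
Excluding 15 false annual layers: 770 − 15 = 755.
The annual layer at the ice surface is 1978 CE, so the volcanic sulfate spike dates to 1978 − 755 = 1223 CE.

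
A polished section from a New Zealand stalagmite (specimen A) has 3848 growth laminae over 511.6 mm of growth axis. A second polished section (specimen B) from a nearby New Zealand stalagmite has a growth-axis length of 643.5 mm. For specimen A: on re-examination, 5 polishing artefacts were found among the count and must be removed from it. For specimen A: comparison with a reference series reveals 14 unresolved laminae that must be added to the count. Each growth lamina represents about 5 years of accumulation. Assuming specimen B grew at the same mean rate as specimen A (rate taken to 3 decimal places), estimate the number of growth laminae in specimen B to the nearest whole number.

4767 growth laminae

Specimen A: correcting the raw count gives 3848 − 5 + 14 = 3857 true growth laminae.
Specimen A: 3857 growth laminae at 5 years each span 3857 × 5 = 19285 years.
A: Mean rate = 511.6 mm / 19285 years ≈ 0.027 mm/year.
B spans 643.5 / 0.027 = 23833.33 years; at 5 years per growth lamina that is 23833.33 / 5 ≈ 4767 growth laminae.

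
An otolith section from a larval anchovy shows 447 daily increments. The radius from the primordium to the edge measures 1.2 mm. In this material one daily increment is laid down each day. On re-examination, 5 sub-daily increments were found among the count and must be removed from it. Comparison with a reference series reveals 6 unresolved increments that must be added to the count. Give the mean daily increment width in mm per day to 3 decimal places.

0.003 mm per day

Correcting the raw count gives 447 − 5 + 6 = 448 true daily increments.
Mean rate = 1.2 mm / 448 days ≈ 0.003 mm per day.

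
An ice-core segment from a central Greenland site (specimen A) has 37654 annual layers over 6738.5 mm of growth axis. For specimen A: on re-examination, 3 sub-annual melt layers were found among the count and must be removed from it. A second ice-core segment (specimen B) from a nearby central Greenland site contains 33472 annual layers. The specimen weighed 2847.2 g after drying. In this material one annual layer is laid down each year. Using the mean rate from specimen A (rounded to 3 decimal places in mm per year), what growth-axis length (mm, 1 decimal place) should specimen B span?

5991.5 mm

Specimen A: adjusted count: 37654 − 3 = 37651 annual layers.
A: 6738.5 mm over 37651 years gives 6738.5 / 37651 ≈ 0.179 mm/year.
For B, 0.179 mm/year × 33472 years = 5991.5 mm.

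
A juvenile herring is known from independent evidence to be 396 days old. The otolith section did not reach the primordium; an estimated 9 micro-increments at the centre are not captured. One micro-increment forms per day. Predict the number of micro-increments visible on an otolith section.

387 micro-increments

Expected micro-increments over 396 days: 396.
Less the 9 uncaptured micro-increments: 396 − 9 = 387.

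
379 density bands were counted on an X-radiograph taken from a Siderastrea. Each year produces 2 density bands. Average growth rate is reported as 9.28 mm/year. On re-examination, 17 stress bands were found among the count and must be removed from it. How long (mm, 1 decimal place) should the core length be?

1679.7 mm

Adjusted count: 379 − 17 = 362 density bands.
362 density bands at 2 per year is 362 / 2 = 181 years.
181 years at 9.28 mm/year gives 9.28 × 181 = 1679.7 mm.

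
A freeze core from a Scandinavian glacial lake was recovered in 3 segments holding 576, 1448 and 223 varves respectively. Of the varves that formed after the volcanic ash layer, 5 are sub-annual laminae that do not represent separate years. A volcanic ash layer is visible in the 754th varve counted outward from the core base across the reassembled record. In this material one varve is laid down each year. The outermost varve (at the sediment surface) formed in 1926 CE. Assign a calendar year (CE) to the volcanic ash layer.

438 CE

Total varves = 576 + 1448 + 223 = 2247.
2247 − 754 = 1493 varves lie beyond the volcanic ash layer toward the sediment surface.
Excluding 5 false varves: 1493 − 5 = 1488.
1926 − 1488 = 438 CE.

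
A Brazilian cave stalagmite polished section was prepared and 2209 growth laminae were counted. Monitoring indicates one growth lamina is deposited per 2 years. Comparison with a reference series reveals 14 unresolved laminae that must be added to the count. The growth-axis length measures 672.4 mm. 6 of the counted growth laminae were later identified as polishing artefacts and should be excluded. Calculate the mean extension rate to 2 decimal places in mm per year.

After corrections the count is 2209 − 6 + 14 = 2217 growth laminae.
At 2 years per growth lamina, 2217 × 2 = 4434 years.
Mean rate = 672.4 mm / 4434 years ≈ 0.15 mm per year.

0.15 mm per year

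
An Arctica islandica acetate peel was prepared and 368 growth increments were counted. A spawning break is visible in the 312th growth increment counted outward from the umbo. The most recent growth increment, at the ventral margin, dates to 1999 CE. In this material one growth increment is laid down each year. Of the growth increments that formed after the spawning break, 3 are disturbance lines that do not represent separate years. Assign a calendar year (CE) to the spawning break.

368 − 312 = 56 growth increments lie beyond the spawning break toward the ventral margin.
Excluding 3 false growth increments: 56 − 3 = 53.
1999 − 53 = 1946 CE.

1946 CE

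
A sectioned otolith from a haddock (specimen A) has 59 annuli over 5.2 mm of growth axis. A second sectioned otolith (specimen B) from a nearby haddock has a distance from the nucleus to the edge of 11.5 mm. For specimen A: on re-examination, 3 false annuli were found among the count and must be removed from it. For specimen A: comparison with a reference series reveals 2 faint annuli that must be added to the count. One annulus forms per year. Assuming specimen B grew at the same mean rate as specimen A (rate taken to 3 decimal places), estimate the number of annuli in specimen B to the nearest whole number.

128 annuli

Specimen A: adjusted count: 59 − 3 + 2 = 58 annuli.
A: 5.2 mm over 58 years gives 5.2 / 58 ≈ 0.090 mm per year.
B spans 11.5 / 0.090 = 127.78 years ≈ 128 annuli.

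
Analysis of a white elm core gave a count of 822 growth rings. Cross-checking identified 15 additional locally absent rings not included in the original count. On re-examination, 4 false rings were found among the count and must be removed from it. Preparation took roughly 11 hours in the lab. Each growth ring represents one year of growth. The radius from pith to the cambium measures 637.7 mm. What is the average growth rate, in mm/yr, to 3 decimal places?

0.766 mm/yr

Adjusted count: 822 − 4 + 15 = 833 growth rings.
Mean rate = 637.7 mm / 833 years ≈ 0.766 mm/yr.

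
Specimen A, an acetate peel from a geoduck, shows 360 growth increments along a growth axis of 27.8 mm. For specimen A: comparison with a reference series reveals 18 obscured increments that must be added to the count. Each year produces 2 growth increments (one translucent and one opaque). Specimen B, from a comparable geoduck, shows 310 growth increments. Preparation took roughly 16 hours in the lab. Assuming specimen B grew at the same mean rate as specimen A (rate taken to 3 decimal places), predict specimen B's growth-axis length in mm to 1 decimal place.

Specimen A: after corrections the count is 360 + 18 = 378 growth increments.
Specimen A: 378 growth increments at 2 per year is 378 / 2 = 189 years.
A: 27.8 mm over 189 years gives 27.8 / 189 ≈ 0.147 mm/year.
Specimen B: with 2 growth increments per year, 310 / 2 = 155 years. Length of B = 0.147 × 155 = 22.8 mm.

22.8 mm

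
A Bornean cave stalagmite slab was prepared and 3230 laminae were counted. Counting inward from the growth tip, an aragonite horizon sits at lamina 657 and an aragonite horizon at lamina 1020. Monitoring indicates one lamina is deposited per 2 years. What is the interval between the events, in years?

726 years

1020 − 657 = 363 laminae lie between the two events.
363 laminae at 2 years each span 363 × 2 = 726 years.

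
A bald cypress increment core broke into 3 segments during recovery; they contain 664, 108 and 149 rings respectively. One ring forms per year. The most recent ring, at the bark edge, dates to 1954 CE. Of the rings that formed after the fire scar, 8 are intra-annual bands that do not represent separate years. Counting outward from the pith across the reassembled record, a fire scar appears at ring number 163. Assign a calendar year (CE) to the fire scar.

1204 CE

Total rings = 664 + 108 + 149 = 921.
Between ring 163 and the bark edge there are 921 − 163 = 758 rings.
758 − 8 false = 750 true rings after the fire scar.
The ring at the bark edge is 1954 CE, so the fire scar dates to 1954 − 750 = 1204 CE.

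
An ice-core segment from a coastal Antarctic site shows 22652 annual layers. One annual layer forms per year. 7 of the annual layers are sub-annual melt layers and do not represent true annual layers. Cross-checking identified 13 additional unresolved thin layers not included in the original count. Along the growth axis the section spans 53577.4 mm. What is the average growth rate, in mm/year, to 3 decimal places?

True annual layer count = 22652 − 7 + 13 = 22658.
Extension rate ≈ 53577.4 / 22658 = 2.365 mm/year.

2.365 mm/year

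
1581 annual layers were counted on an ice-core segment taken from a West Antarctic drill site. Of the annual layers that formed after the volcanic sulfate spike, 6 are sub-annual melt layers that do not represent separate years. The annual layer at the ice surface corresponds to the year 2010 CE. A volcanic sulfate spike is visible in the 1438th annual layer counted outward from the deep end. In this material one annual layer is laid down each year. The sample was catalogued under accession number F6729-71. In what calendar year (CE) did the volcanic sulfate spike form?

Between annual layer 1438 and the ice surface there are 1581 − 1438 = 143 annual layers.
Removing the 6 false annual layers leaves 143 − 6 = 137 true annual layers beyond the volcanic sulfate spike.
Counting back 137 years from 2010 CE places the volcanic sulfate spike in 2010 − 137 = 1873 CE.

1873 CE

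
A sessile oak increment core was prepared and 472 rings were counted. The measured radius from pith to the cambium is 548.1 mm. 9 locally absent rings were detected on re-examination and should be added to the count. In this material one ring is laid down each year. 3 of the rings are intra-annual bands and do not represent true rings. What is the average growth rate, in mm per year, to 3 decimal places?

Correcting the raw count gives 472 − 3 + 9 = 478 true rings.
Mean rate = 548.1 mm / 478 years ≈ 1.147 mm per year.

1.147 mm per year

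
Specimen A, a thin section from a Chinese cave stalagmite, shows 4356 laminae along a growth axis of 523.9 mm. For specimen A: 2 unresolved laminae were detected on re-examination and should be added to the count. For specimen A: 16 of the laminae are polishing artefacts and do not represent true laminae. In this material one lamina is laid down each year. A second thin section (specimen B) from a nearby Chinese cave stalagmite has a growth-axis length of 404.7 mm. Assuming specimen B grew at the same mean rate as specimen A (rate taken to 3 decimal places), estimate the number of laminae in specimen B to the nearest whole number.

Specimen A: correcting the raw count gives 4356 − 16 + 2 = 4342 true laminae.
A: 523.9 mm over 4342 years gives 523.9 / 4342 ≈ 0.121 mm/yr.
B spans 404.7 / 0.121 = 3344.63 years ≈ 3345 laminae.

3345 laminae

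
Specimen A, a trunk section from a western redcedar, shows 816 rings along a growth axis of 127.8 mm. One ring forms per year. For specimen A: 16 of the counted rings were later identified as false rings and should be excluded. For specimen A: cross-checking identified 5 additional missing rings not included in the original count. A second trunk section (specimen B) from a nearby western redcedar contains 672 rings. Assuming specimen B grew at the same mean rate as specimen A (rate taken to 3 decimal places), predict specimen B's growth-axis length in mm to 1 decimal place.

Specimen A: true ring count = 816 − 16 + 5 = 805.
A: 127.8 mm over 805 years gives 127.8 / 805 ≈ 0.159 mm/yr.
B's length ≈ 0.159 × 672 = 106.8 mm.

106.8 mm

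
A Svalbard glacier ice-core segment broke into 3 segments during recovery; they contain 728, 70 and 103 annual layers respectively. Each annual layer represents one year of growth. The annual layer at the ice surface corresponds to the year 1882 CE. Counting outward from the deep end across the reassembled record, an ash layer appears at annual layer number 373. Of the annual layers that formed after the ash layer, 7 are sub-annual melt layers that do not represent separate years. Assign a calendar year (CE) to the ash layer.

1361 CE

Total annual layers = 728 + 70 + 103 = 901.
Between annual layer 373 and the ice surface there are 901 − 373 = 528 annual layers.
528 − 7 false = 521 true annual layers after the ash layer.
1882 − 521 = 1361 CE.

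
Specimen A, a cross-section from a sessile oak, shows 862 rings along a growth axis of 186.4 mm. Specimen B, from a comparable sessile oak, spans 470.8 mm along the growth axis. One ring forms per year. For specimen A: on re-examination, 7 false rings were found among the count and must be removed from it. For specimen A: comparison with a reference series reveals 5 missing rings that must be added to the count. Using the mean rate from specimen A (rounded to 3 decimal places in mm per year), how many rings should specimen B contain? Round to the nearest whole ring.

Specimen A: adjusted count: 862 − 7 + 5 = 860 rings.
A: Mean rate = 186.4 mm / 860 years ≈ 0.217 mm/yr.
Specimen B: 470.8 mm / 0.217 mm per year = 2169.59 years ≈ 2170 rings.

2170 rings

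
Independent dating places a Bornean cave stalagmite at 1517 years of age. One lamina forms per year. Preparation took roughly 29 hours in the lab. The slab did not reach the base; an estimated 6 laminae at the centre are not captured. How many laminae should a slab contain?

Expected laminae over 1517 years: 1517.
Subtracting the 6 laminae not captured gives 1517 − 6 = 1511 laminae in the record.

1511 laminae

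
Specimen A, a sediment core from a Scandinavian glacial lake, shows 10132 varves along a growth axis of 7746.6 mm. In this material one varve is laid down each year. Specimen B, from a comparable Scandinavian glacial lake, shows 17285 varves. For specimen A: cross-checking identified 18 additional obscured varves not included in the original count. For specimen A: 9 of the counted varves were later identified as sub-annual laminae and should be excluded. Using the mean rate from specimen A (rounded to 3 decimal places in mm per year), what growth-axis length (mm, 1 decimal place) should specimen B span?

Specimen A: adjusted count: 10132 − 9 + 18 = 10141 varves.
A: 7746.6 mm over 10141 years gives 7746.6 / 10141 ≈ 0.764 mm/year.
Length of B = 0.764 × 17285 = 13205.7 mm.

13205.7 mm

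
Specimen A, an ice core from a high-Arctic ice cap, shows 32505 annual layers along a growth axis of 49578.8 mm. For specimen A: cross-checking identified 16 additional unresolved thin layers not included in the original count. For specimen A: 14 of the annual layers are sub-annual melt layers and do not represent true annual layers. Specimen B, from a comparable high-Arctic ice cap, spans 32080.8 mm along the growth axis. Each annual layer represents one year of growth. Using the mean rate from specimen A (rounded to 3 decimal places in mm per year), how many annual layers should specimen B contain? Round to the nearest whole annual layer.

Specimen A: after corrections the count is 32505 − 14 + 16 = 32507 annual layers.
A: Extension rate ≈ 49578.8 / 32507 = 1.525 mm/year.
For B, 32080.8 / 1.525 = 21036.59 years ≈ 21037 annual layers.

21037 annual layers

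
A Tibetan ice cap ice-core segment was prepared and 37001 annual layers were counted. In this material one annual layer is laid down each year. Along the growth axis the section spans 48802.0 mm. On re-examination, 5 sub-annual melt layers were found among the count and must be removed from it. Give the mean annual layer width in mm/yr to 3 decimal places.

1.319 mm/yr

Adjusted count: 37001 − 5 = 36996 annual layers.
Extension rate ≈ 48802.0 / 36996 = 1.319 mm/yr.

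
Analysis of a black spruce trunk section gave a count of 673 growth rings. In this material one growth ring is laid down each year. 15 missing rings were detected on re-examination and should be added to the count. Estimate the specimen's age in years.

Adjusted count: 673 + 15 = 688 growth rings.
One growth ring per year makes the duration 688 years.

688 years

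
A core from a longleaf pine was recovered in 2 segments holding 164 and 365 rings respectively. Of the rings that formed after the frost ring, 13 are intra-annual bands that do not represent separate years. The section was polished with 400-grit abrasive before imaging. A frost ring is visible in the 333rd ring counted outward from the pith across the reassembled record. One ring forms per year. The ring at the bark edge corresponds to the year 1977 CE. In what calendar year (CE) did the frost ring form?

Total rings = 164 + 365 = 529.
Between ring 333 and the bark edge there are 529 − 333 = 196 rings.
Excluding 13 false rings: 196 − 13 = 183.
1977 − 183 = 1794 CE.

1794 CE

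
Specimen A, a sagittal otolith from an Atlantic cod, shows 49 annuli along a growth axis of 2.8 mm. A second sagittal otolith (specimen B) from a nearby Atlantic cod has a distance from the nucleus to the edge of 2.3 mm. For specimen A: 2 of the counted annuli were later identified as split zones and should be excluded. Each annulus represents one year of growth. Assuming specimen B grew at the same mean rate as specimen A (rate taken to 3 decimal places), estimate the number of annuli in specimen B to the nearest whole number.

38 annuli

Specimen A: after corrections the count is 49 − 2 = 47 annuli.
A: Mean rate = 2.8 mm / 47 years ≈ 0.060 mm/year.
B spans 2.3 / 0.060 = 38.33 years ≈ 38 annuli.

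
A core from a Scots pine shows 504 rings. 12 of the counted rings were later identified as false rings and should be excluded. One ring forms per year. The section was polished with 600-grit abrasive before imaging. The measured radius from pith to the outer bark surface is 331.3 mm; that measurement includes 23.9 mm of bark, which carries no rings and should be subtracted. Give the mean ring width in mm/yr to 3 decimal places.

0.625 mm/yr

True ring count = 504 − 12 = 492.
The growth record spans 331.3 − 23.9 = 307.4 mm.
307.4 mm over 492 years gives 307.4 / 492 ≈ 0.625 mm/yr.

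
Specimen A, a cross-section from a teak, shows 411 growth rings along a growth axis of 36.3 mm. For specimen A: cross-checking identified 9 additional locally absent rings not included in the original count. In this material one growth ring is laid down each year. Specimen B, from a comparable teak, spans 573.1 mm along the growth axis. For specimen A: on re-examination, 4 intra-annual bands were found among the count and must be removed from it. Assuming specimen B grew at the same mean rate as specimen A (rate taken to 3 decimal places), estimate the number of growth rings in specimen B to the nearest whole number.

6587 growth rings

Specimen A: correcting the raw count gives 411 − 4 + 9 = 416 true growth rings.
A: Mean rate = 36.3 mm / 416 years ≈ 0.087 mm per year.
Specimen B: 573.1 mm / 0.087 mm per year = 6587.36 years ≈ 6587 growth rings.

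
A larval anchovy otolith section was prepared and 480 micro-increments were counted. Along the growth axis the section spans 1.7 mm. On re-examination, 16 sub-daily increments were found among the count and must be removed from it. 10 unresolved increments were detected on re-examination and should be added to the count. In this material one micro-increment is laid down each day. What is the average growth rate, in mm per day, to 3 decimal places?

0.004 mm per day

After corrections the count is 480 − 16 + 10 = 474 micro-increments.
Mean rate = 1.7 mm / 474 days ≈ 0.004 mm per day.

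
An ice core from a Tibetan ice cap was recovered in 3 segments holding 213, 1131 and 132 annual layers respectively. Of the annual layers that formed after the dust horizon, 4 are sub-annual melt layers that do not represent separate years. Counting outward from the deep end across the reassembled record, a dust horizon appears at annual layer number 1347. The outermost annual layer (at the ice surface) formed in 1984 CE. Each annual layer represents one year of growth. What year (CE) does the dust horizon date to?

Total annual layers = 213 + 1131 + 132 = 1476.
The dust horizon sits at annual layer 1347 from the deep end, so 1476 − 1347 = 129 annual layers formed after it.
Removing the 4 false annual layers leaves 129 − 4 = 125 true annual layers beyond the dust horizon.
1984 − 125 = 1859 CE.

1859 CE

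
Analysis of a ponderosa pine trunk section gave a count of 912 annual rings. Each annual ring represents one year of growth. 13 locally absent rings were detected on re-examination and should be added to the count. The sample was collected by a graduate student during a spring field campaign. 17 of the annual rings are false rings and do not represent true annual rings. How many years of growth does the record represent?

True annual ring count = 912 − 17 + 13 = 908.
At one annual ring per year, that is 908 years.

908 years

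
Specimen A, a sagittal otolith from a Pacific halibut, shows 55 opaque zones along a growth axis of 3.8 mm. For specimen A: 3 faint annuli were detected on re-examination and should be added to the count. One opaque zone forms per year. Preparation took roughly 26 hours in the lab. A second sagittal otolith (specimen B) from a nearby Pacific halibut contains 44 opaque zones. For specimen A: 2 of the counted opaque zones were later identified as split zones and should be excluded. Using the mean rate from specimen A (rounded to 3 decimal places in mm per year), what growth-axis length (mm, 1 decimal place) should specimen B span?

Specimen A: adjusted count: 55 − 2 + 3 = 56 opaque zones.
A: Extension rate ≈ 3.8 / 56 = 0.068 mm/year.
B's length ≈ 0.068 × 44 = 3.0 mm.

3.0 mm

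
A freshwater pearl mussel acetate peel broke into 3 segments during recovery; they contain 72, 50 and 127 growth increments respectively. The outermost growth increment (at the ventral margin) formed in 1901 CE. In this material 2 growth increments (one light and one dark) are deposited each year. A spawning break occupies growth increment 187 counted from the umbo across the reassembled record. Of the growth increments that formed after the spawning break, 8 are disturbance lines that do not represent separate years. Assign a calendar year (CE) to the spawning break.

Total growth increments = 72 + 50 + 127 = 249.
The spawning break sits at growth increment 187 from the umbo, so 249 − 187 = 62 growth increments formed after it.
62 − 8 false = 54 true growth increments after the spawning break.
With 2 growth increments per year, 54 / 2 = 27 years.
1901 − 27 = 1874 CE.

1874 CE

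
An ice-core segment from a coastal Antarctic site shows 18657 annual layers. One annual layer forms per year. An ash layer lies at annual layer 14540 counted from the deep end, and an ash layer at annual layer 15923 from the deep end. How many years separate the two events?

1383 yr

Separation: 15923 − 14540 = 1383 annual layers.
One annual layer per year makes the interval 1383 years.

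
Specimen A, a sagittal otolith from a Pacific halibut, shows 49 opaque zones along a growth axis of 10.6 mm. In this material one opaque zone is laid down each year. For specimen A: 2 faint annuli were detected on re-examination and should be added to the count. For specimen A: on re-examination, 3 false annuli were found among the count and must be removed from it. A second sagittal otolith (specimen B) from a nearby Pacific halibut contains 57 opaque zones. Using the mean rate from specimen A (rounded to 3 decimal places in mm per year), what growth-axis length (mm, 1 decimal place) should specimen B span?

12.6 mm

Specimen A: adjusted count: 49 − 3 + 2 = 48 opaque zones.
A: Extension rate ≈ 10.6 / 48 = 0.221 mm/year.
B's length ≈ 0.221 × 57 = 12.6 mm.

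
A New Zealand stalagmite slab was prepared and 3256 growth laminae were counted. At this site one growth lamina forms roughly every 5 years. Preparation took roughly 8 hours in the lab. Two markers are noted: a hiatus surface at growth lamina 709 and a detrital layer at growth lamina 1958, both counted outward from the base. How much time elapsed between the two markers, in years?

Separation: 1958 − 709 = 1249 growth laminae.
At 5 years per growth lamina, 1249 × 5 = 6245 years.

6245 yr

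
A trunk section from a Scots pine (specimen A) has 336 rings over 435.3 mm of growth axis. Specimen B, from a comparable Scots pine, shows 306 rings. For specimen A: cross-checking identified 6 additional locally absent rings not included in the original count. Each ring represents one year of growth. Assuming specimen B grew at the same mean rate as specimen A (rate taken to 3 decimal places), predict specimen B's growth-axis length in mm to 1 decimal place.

Specimen A: correcting the raw count gives 336 + 6 = 342 true rings.
A: Extension rate ≈ 435.3 / 342 = 1.273 mm per year.
B's length ≈ 1.273 × 306 = 389.5 mm.

389.5 mm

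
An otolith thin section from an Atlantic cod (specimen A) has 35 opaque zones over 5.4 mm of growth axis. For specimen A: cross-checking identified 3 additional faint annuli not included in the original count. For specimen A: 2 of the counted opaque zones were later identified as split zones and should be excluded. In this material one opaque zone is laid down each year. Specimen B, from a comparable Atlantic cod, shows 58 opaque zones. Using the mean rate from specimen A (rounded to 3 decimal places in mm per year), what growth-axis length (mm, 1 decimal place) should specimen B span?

Specimen A: correcting the raw count gives 35 − 2 + 3 = 36 true opaque zones.
A: 5.4 mm over 36 years gives 5.4 / 36 ≈ 0.150 mm/year.
Length of B = 0.150 × 58 = 8.7 mm.

8.7 mm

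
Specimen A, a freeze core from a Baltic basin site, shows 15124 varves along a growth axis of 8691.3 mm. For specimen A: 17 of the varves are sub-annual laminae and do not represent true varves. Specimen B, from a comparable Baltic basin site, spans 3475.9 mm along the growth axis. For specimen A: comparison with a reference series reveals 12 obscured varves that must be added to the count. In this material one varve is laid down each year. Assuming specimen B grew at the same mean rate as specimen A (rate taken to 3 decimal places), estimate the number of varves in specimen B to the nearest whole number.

Specimen A: correcting the raw count gives 15124 − 17 + 12 = 15119 true varves.
A: Extension rate ≈ 8691.3 / 15119 = 0.575 mm/year.
Specimen B: 3475.9 mm / 0.575 mm per year = 6045.04 years ≈ 6045 varves.

6045 varves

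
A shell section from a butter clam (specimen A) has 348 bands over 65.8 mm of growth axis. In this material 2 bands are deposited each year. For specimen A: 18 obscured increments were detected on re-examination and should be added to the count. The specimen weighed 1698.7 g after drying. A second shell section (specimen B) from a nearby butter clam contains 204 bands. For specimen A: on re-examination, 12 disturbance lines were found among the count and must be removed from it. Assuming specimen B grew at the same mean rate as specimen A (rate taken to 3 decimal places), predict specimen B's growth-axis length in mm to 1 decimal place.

Specimen A: correcting the raw count gives 348 − 12 + 18 = 354 true bands.
Specimen A: 354 bands at 2 per year is 354 / 2 = 177 years.
A: Mean rate = 65.8 mm / 177 years ≈ 0.372 mm/yr.
Specimen B: dividing by 2 bands per year: 204 / 2 = 102 years. For B, 0.372 mm/year × 102 years = 37.9 mm.

37.9 mm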